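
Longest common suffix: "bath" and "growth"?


Word 1: "bath"
Word 2: "growth"
Comparing from end:
  Pos -1: 'h' == 'h'
  Pos -2: 't' == 't'
  Pos -3: 'a' != 'w' (stop)
LCS = "th" (length 2)


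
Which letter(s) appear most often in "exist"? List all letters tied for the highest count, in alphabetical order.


Word: "exist"
Letter counts:
  'e': 1
  'i': 1
  's': 1
  't': 1
  'x': 1
Maximum count = 1
Most frequent = 'e', 'i', 's', 't', 'x' (1 time each)


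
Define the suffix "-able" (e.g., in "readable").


Suffix: -able
Example: readable (read + -able)
Meaning = capable of


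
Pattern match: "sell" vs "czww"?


Pattern of "sell": [0, 1, 2, 2]
Pattern of "czww": [0, 1, 2, 2]
Patterns match
Same pattern = Yes


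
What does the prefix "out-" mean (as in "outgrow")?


Prefix: out-
As in: outgrow -> out- + grow
Meaning = surpass


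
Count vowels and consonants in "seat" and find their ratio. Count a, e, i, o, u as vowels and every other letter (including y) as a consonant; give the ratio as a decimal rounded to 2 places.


Word: "seat"
Vowels (a,e,i,o,u): 2
Consonants: 2
Ratio = 2/2
= 1.00


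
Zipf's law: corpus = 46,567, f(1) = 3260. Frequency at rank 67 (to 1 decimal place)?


Zipf's law: f(r) = f(1) / r
f(1) = 3260
f(67) = 3260 / 67
= 48.7 occurrences


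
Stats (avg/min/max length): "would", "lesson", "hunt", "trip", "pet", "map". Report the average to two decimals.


Lengths: "would"=5, "lesson"=6, "hunt"=4, "trip"=4, "pet"=3, "map"=3
Sum = 25, Count = 6
Average = 25/6 = 4.17
= avg=4.17, min=3, max=6


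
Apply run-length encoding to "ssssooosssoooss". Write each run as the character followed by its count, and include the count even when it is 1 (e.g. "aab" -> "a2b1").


String: "ssssooosssoooss"
Scanning for consecutive runs:
  's' x 4
  'o' x 3
  's' x 3
  'o' x 3
  's' x 2
RLE = "s4o3s3o3s2"


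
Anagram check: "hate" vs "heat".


Word 1: "hate" → sorted: aeht
Word 2: "heat" → sorted: aeht
Same letters? aeht == aeht
Anagram = Yes


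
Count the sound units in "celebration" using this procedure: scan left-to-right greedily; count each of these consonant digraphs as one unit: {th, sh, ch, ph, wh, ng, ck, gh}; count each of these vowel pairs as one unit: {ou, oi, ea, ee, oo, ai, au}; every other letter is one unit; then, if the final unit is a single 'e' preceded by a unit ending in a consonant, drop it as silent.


Word: "celebration" (11 letters)
Left-to-right scan:
  1. 'c' (letter)
  2. 'e' (letter)
  3. 'l' (letter)
  4. 'e' (letter)
  5. 'b' (letter)
  6. 'r' (letter)
  7. 'a' (letter)
  8. 't' (letter)
  9. 'i' (letter)
  10. 'o' (letter)
  11. 'n' (letter)
Units from scan: 11
Sound units = 11 units


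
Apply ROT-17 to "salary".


Word: "salary"
Shift: 17
Each letter → (letter + shift) mod 26:
  's' (18) + 17 = 9 → 'j'
  'a' (0) + 17 = 17 → 'r'
  'l' (11) + 17 = 2 → 'c'
  'a' (0) + 17 = 17 → 'r'
  'r' (17) + 17 = 8 → 'i'
  'y' (24) + 17 = 15 → 'p'
Result = "jrcrip"


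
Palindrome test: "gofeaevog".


Word: "gofeaevog"
Reversed: "goveaefog"
Forward == Backward? gofeaevog != goveaefog
Palindrome = No


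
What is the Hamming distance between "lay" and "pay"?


Comparing character by character (same length = 3):
  Pos 0: 'l' vs 'p' !=
  Pos 1: 'a' vs 'a' =
  Pos 2: 'y' vs 'y' =
Hamming distance = 1


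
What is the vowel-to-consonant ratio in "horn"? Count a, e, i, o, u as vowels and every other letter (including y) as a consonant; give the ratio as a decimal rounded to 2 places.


Word: "horn"
Vowels (a,e,i,o,u): 1
Consonants: 3
Ratio = 1/3
= 0.33


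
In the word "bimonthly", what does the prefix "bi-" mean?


Prefix: bi-
Example: bimonthly (bi- + monthly)
Meaning = two


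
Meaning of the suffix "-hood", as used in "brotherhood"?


Suffix: -hood
Example: brotherhood = brother + -hood
Meaning = state / condition


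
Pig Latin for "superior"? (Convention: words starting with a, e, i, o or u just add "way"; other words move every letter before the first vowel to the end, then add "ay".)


Word: "superior"
Starts with consonant(s) → move to end, add 'ay'
Consonant cluster: "s"
Pig Latin = "uperiorsay"


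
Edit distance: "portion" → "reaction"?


Word 1: "portion" (length 7)
Word 2: "reaction" (length 8)
One optimal edit sequence (insert/delete/substitute each cost 1):
  1. insert 'r'  (+1)
  2. substitute 'p' -> 'e'  (+1)
  3. substitute 'o' -> 'a'  (+1)
  4. substitute 'r' -> 'c'  (+1)
  5. keep 't'
  6. keep 'i'
  7. keep 'o'
  8. keep 'n'
Total edit operations: 4
Edit distance = 4


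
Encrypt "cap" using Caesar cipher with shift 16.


Word: "cap"
Shift: 16
Each letter → (letter + shift) mod 26:
  'c' (2) + 16 = 18 → 's'
  'a' (0) + 16 = 16 → 'q'
  'p' (15) + 16 = 5 → 'f'
Result = "sqf"


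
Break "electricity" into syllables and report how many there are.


Word: "electricity"
Syllable breakdown: e · lec · tric · i · ty
Counting: 5 parts
= 5 syllables


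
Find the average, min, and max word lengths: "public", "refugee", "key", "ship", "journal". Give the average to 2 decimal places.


Lengths: "public"=6, "refugee"=7, "key"=3, "ship"=4, "journal"=7
Sum = 27, Count = 5
Average = 27/5 = 5.40
= avg=5.40, min=3, max=7


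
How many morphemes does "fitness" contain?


Word: "fitness"
Morphemes: fit | -ness
Each morpheme carries meaning
= 2 morphemes


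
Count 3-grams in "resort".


Word: "resort" (length 6)
Number of 3-grams = length - 3 + 1 = 6 - 3 + 1
= 4


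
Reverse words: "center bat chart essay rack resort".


Original: "center bat chart essay rack resort"
Words (1..n): center | bat | chart | essay | rack | resort
Reversed (n..1): resort | rack | essay | chart | bat | center
Result = "resort rack essay chart bat center"


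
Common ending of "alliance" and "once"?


Word 1: "alliance"
Word 2: "once"
Comparing from end:
  Pos -1: 'e' == 'e'
  Pos -2: 'c' == 'c'
  Pos -3: 'n' == 'n'
  Pos -4: 'a' != 'o' (stop)
LCS = "nce" (length 3)


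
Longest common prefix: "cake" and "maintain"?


Word 1: "cake"
Word 2: "maintain"
Comparing from start:
  Pos 0: 'c' != 'm' (stop)
LCP = "" (length 0)


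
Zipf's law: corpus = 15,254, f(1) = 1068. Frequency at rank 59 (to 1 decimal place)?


Zipf's law: f(r) = f(1) / r
f(1) = 1068
f(59) = 1068 / 59
= 18.1 occurrences


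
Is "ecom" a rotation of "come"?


Word: "come", Candidate: "ecom"
Method: check if candidate is substring of word+word
"comecome" contains "ecom"? Yes
Is rotation = Yes


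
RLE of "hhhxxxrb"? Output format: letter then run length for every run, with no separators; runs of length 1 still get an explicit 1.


String: "hhhxxxrb"
Scanning for consecutive runs:
  'h' x 3
  'x' x 3
  'r' x 1
  'b' x 1
RLE = "h3x3r1b1"


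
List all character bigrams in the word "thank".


Word: "thank" (length 5)
Number of bigrams = 5 - 2 + 1 = 4
  Position 0: "th"
  Position 1: "ha"
  Position 2: "an"
  Position 3: "nk"
Bigrams = "th", "ha", "an", "nk"


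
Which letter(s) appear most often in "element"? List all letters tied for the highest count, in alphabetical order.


Word: "element"
Letter counts:
  'e': 3
  'l': 1
  'm': 1
  'n': 1
  't': 1
Maximum count = 3
Most frequent = 'e' (3 times each)


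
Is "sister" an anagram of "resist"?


Word 1: "resist" → sorted: eirsst
Word 2: "sister" → sorted: eirsst
Same letters? eirsst == eirsst
Anagram = Yes


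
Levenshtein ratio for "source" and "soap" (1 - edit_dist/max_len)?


Word 1: "source" (length 6)
Word 2: "soap" (length 4)
One optimal edit sequence:
  1. keep 's'
  2. keep 'o'
  3. delete 'u'  (+1)
  4. delete 'r'  (+1)
  5. substitute 'c' -> 'a'  (+1)
  6. substitute 'e' -> 'p'  (+1)
Edit distance = 4
Max length = max(6, 4) = 6
Similarity = 1 - 4/6
= 0.3333


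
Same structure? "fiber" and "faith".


Pattern of "fiber": [0, 1, 2, 3, 4]
Pattern of "faith": [0, 1, 2, 3, 4]
Patterns match
Same pattern = Yes


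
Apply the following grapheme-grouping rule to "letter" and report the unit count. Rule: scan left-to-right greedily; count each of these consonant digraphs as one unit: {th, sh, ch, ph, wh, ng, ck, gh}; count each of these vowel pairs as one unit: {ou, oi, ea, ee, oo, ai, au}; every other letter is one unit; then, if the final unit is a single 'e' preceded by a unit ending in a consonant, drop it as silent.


Word: "letter" (6 letters)
Left-to-right scan:
  1. 'l' (letter)
  2. 'e' (letter)
  3. 't' (letter)
  4. 't' (letter)
  5. 'e' (letter)
  6. 'r' (letter)
Units from scan: 6
Sound units = 6 units


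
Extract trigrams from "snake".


Word: "snake" (length 5)
Number of trigrams = 5 - 3 + 1 = 3
  Position 0: "sna"
  Position 1: "nak"
  Position 2: "ake"
Trigrams = "sna", "nak", "ake"


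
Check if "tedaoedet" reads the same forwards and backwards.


Word: "tedaoedet"
Reversed: "tedeoadet"
Forward == Backward? tedaoedet != tedeoadet
Palindrome = No


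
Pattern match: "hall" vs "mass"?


Pattern of "hall": [0, 1, 2, 2]
Pattern of "mass": [0, 1, 2, 2]
Patterns match
Same pattern = Yes


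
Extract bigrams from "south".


Word: "south" (length 5)
Number of bigrams = 5 - 2 + 1 = 4
  Position 0: "so"
  Position 1: "ou"
  Position 2: "ut"
  Position 3: "th"
Bigrams = "so", "ou", "ut", "th"


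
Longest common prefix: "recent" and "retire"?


Word 1: "recent"
Word 2: "retire"
Comparing from start:
  Pos 0: 'r' == 'r'
  Pos 1: 'e' == 'e'
  Pos 2: 'c' != 't' (stop)
LCP = "re" (length 2)


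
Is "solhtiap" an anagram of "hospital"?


Word 1: "hospital" → sorted: ahilopst
Word 2: "solhtiap" → sorted: ahilopst
Same letters? ahilopst == ahilopst
Anagram = Yes


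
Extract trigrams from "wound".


Word: "wound" (length 5)
Number of trigrams = 5 - 3 + 1 = 3
  Position 0: "wou"
  Position 1: "oun"
  Position 2: "und"
Trigrams = "wou", "oun", "und"


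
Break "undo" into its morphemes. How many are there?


Word: "undo"
Morphemes: un- / do
Each morpheme carries meaning
= 2 morphemes


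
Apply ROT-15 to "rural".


Word: "rural"
Shift: 15
Each letter → (letter + shift) mod 26:
  'r' (17) + 15 = 6 → 'g'
  'u' (20) + 15 = 9 → 'j'
  'r' (17) + 15 = 6 → 'g'
  'a' (0) + 15 = 15 → 'p'
  'l' (11) + 15 = 0 → 'a'
Result = "gjgpa"


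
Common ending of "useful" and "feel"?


Word 1: "useful"
Word 2: "feel"
Comparing from end:
  Pos -1: 'l' == 'l'
  Pos -2: 'u' != 'e' (stop)
LCS = "l" (length 1)


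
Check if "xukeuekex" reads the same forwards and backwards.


Word: "xukeuekex"
Reversed: "xekeuekux"
Forward == Backward? xukeuekex != xekeuekux
Palindrome = No


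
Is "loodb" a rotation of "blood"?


Word: "blood", Candidate: "loodb"
Method: check if candidate is substring of word+word
"bloodblood" contains "loodb"? Yes
Is rotation = Yes


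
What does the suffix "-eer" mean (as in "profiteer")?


Suffix: -eer
Example: profiteer (profit + -eer)
Meaning = one who is concerned with


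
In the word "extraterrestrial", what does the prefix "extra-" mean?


Prefix: extra-
Example: extraterrestrial (extra- + terrestrial)
Meaning = beyond


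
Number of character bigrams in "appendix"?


Word: "appendix" (length 8)
Number of 2-grams = length - 2 + 1 = 8 - 2 + 1
= 7


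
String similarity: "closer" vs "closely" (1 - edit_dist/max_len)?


Word 1: "closer" (length 6)
Word 2: "closely" (length 7)
One optimal edit sequence:
  1. keep 'c'
  2. keep 'l'
  3. keep 'o'
  4. keep 's'
  5. keep 'e'
  6. insert 'l'  (+1)
  7. substitute 'r' -> 'y'  (+1)
Edit distance = 2
Max length = max(6, 7) = 7
Similarity = 1 - 2/7
= 0.7143


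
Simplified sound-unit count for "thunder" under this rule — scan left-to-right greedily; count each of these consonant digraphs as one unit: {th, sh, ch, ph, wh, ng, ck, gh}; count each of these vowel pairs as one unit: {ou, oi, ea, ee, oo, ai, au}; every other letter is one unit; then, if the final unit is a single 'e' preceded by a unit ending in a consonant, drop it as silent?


Word: "thunder" (7 letters)
Left-to-right scan:
  [1] 'th' (digraph)
  [2] 'u' (letter)
  [3] 'n' (letter)
  [4] 'd' (letter)
  [5] 'e' (letter)
  [6] 'r' (letter)
Units from scan: 6
Sound units = 6 units


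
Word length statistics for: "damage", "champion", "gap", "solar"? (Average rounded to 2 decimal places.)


Lengths: "damage"=6, "champion"=8, "gap"=3, "solar"=5
Sum = 22, Count = 4
Average = 22/4 = 5.50
= avg=5.50, min=3, max=8


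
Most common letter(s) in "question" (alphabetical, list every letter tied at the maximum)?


Word: "question"
Letter counts:
  'e': 1
  'i': 1
  'n': 1
  'o': 1
  'q': 1
  's': 1
  't': 1
  'u': 1
Maximum count = 1
Most frequent = 'e', 'i', 'n', 'o', 'q', 's', 't', 'u' (1 time each)


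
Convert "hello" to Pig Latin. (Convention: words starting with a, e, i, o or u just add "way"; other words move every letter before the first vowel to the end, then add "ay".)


Word: "hello"
Starts with consonant(s) → move to end, add 'ay'
Consonant cluster: "h"
Pig Latin = "ellohay"


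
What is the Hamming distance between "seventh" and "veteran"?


Comparing character by character (same length = 7):
  Pos 0: 's' vs 'v' !=
  Pos 1: 'e' vs 'e' =
  Pos 2: 'v' vs 't' !=
  Pos 3: 'e' vs 'e' =
  Pos 4: 'n' vs 'r' !=
  Pos 5: 't' vs 'a' !=
  Pos 6: 'h' vs 'n' !=
Hamming distance = 5


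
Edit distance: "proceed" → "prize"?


Word 1: "proceed" (length 7)
Word 2: "prize" (length 5)
One optimal edit sequence (insert/delete/substitute each cost 1):
  1. keep 'p'
  2. keep 'r'
  3. delete 'o'  (+1)
  4. substitute 'c' -> 'i'  (+1)
  5. substitute 'e' -> 'z'  (+1)
  6. keep 'e'
  7. delete 'd'  (+1)
Total edit operations: 4
Edit distance = 4


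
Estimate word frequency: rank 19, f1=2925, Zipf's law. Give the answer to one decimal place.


Zipf's law: f(r) = f(1) / r
f(1) = 2925
f(19) = 2925 / 19
= 153.9 occurrences


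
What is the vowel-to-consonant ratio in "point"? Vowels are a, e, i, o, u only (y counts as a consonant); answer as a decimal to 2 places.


Word: "point"
Vowels (a,e,i,o,u): 2
Consonants: 3
Ratio = 2/3
= 0.67


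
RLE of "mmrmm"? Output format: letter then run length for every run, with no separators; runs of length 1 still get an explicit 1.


String: "mmrmm"
Scanning for consecutive runs:
  'm' x 2
  'r' x 1
  'm' x 2
RLE = "m2r1m2"


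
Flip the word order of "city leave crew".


Original: "city leave crew"
Words (1..n): city | leave | crew
Reversed (n..1): crew | leave | city
Result = "crew leave city"


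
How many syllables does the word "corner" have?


Word: "corner"
Syllable breakdown: cor · ner
Counting: 2 parts
= 2 syllables


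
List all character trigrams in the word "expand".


Word: "expand" (length 6)
Number of trigrams = 6 - 3 + 1 = 4
  Position 0: "exp"
  Position 1: "xpa"
  Position 2: "pan"
  Position 3: "and"
Trigrams = "exp", "xpa", "pan", "and"


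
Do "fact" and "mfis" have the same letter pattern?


Pattern of "fact": [0, 1, 2, 3]
Pattern of "mfis": [0, 1, 2, 3]
Patterns match
Same pattern = Yes


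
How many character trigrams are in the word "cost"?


Word: "cost" (length 4)
Number of 3-grams = length - 3 + 1 = 4 - 3 + 1
= 2


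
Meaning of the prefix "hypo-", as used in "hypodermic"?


Prefix: hypo-
As in: hypodermic -> hypo- + dermic
Meaning = under / below normal


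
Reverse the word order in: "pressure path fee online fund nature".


Original: "pressure path fee online fund nature"
Words (1..n): pressure | path | fee | online | fund | nature
Reversed (n..1): nature | fund | online | fee | path | pressure
Result = "nature fund online fee path pressure"


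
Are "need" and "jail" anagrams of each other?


Word 1: "need" → sorted: deen
Word 2: "jail" → sorted: aijl
Same letters? deen != aijl
Anagram = No


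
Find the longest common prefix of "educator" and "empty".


Word 1: "educator"
Word 2: "empty"
Comparing from start:
  Pos 0: 'e' == 'e'
  Pos 1: 'd' != 'm' (stop)
LCP = "e" (length 1)


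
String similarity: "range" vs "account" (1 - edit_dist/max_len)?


Word 1: "range" (length 5)
Word 2: "account" (length 7)
One optimal edit sequence:
  1. insert 'a'  (+1)
  2. insert 'c'  (+1)
  3. substitute 'r' -> 'c'  (+1)
  4. substitute 'a' -> 'o'  (+1)
  5. substitute 'n' -> 'u'  (+1)
  6. substitute 'g' -> 'n'  (+1)
  7. substitute 'e' -> 't'  (+1)
Edit distance = 7
Max length = max(5, 7) = 7
Similarity = 1 - 7/7
= 0.0000


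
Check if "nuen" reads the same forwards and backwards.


Word: "nuen"
Reversed: "neun"
Forward == Backward? nuen != neun
Palindrome = No


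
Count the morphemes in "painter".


Word: "painter"
Morphemes: paint | -er
Each morpheme carries meaning
= 2 morphemes


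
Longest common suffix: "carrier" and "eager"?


Word 1: "carrier"
Word 2: "eager"
Comparing from end:
  Pos -1: 'r' == 'r'
  Pos -2: 'e' == 'e'
  Pos -3: 'i' != 'g' (stop)
LCS = "er" (length 2)


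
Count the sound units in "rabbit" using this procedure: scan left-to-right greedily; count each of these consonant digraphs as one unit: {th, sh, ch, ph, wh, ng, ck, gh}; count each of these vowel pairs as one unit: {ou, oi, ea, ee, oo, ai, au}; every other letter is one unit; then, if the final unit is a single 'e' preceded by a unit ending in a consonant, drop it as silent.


Word: "rabbit" (6 letters)
Left-to-right scan:
  (1) 'r' (letter)
  (2) 'a' (letter)
  (3) 'b' (letter)
  (4) 'b' (letter)
  (5) 'i' (letter)
  (6) 't' (letter)
Units from scan: 6
Sound units = 6 units


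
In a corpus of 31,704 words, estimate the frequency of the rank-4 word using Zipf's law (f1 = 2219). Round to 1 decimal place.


Zipf's law: f(r) = f(1) / r
f(1) = 2219
f(4) = 2219 / 4
= 554.8 occurrences


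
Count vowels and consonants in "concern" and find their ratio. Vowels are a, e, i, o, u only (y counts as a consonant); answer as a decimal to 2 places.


Word: "concern"
Vowels (a,e,i,o,u): 2
Consonants: 5
Ratio = 2/5
= 0.40


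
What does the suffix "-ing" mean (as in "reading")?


Suffix: -ing
Example: reading = read + -ing
Meaning = present participle


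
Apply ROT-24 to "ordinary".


Word: "ordinary"
Shift: 24
Each letter → (letter + shift) mod 26:
  'o' (14) + 24 = 12 → 'm'
  'r' (17) + 24 = 15 → 'p'
  'd' (3) + 24 = 1 → 'b'
  'i' (8) + 24 = 6 → 'g'
  'n' (13) + 24 = 11 → 'l'
  'a' (0) + 24 = 24 → 'y'
  'r' (17) + 24 = 15 → 'p'
  'y' (24) + 24 = 22 → 'w'
Result = "mpbglypw"


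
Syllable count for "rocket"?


Word: "rocket"
Syllable breakdown: rock | et
Counting: 2 parts
= 2 syllables


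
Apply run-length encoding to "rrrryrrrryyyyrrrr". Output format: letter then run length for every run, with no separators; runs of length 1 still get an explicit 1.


String: "rrrryrrrryyyyrrrr"
Scanning for consecutive runs:
  'r' x 4
  'y' x 1
  'r' x 4
  'y' x 4
  'r' x 4
RLE = "r4y1r4y4r4"


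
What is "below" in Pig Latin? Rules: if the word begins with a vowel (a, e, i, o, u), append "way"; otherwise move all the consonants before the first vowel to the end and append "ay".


Word: "below"
Starts with consonant(s) → move to end, add 'ay'
Consonant cluster: "b"
Pig Latin = "elowbay"


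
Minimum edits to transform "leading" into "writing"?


Word 1: "leading" (length 7)
Word 2: "writing" (length 7)
One optimal edit sequence (insert/delete/substitute each cost 1):
  1. substitute 'l' -> 'w'  (+1)
  2. substitute 'e' -> 'r'  (+1)
  3. substitute 'a' -> 'i'  (+1)
  4. substitute 'd' -> 't'  (+1)
  5. keep 'i'
  6. keep 'n'
  7. keep 'g'
Total edit operations: 4
Edit distance = 4


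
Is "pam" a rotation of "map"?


Word: "map", Candidate: "pam"
Method: check if candidate is substring of word+word
"mapmap" contains "pam"? No
Is rotation = No


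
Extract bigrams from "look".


Word: "look" (length 4)
Number of bigrams = 4 - 2 + 1 = 3
  Position 0: "lo"
  Position 1: "oo"
  Position 2: "ok"
Bigrams = "lo", "oo", "ok"


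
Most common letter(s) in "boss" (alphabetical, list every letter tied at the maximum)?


Word: "boss"
Letter counts:
  'b': 1
  'o': 1
  's': 2
Maximum count = 2
Most frequent = 's' (2 times each)


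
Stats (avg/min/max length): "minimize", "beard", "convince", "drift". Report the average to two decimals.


Lengths: "minimize"=8, "beard"=5, "convince"=8, "drift"=5
Sum = 26, Count = 4
Average = 26/4 = 6.50
= avg=6.50, min=5, max=8


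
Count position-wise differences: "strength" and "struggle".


Comparing character by character (same length = 8):
  Pos 0: 's' vs 's' =
  Pos 1: 't' vs 't' =
  Pos 2: 'r' vs 'r' =
  Pos 3: 'e' vs 'u' !=
  Pos 4: 'n' vs 'g' !=
  Pos 5: 'g' vs 'g' =
  Pos 6: 't' vs 'l' !=
  Pos 7: 'h' vs 'e' !=
Hamming distance = 4


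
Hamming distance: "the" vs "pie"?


Comparing character by character (same length = 3):
  Pos 0: 't' vs 'p' !=
  Pos 1: 'h' vs 'i' !=
  Pos 2: 'e' vs 'e' =
Hamming distance = 2


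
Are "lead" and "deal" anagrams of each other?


Word 1: "lead" → sorted: adel
Word 2: "deal" → sorted: adel
Same letters? adel == adel
Anagram = Yes


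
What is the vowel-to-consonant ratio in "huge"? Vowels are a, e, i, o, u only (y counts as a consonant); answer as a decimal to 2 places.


Word: "huge"
Vowels (a,e,i,o,u): 2
Consonants: 2
Ratio = 2/2
= 1.00


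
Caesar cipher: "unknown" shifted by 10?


Word: "unknown"
Shift: 10
Each letter → (letter + shift) mod 26:
  'u' (20) + 10 = 4 → 'e'
  'n' (13) + 10 = 23 → 'x'
  'k' (10) + 10 = 20 → 'u'
  'n' (13) + 10 = 23 → 'x'
  'o' (14) + 10 = 24 → 'y'
  'w' (22) + 10 = 6 → 'g'
  'n' (13) + 10 = 23 → 'x'
Result = "exuxygx"


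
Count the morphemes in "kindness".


Word: "kindness"
Morphemes: kind | -ness
Each morpheme carries meaning
= 2 morphemes


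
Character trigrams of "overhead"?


Word: "overhead" (length 8)
Number of trigrams = 8 - 3 + 1 = 6
  Position 0: "ove"
  Position 1: "ver"
  Position 2: "erh"
  Position 3: "rhe"
  Position 4: "hea"
  Position 5: "ead"
Trigrams = "ove", "ver", "erh", "rhe", "hea", "ead"


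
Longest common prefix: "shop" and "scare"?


Word 1: "shop"
Word 2: "scare"
Comparing from start:
  Pos 0: 's' == 's'
  Pos 1: 'h' != 'c' (stop)
LCP = "s" (length 1)


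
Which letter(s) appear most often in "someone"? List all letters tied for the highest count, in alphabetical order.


Word: "someone"
Letter counts:
  'e': 2
  'm': 1
  'n': 1
  'o': 2
  's': 1
Maximum count = 2
Most frequent = 'e', 'o' (2 times each)


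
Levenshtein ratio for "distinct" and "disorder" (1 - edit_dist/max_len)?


Word 1: "distinct" (length 8)
Word 2: "disorder" (length 8)
One optimal edit sequence:
  1. keep 'd'
  2. keep 'i'
  3. keep 's'
  4. substitute 't' -> 'o'  (+1)
  5. substitute 'i' -> 'r'  (+1)
  6. substitute 'n' -> 'd'  (+1)
  7. substitute 'c' -> 'e'  (+1)
  8. substitute 't' -> 'r'  (+1)
Edit distance = 5
Max length = max(8, 8) = 8
Similarity = 1 - 5/8
= 0.3750


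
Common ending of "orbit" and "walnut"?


Word 1: "orbit"
Word 2: "walnut"
Comparing from end:
  Pos -1: 't' == 't'
  Pos -2: 'i' != 'u' (stop)
LCS = "t" (length 1)


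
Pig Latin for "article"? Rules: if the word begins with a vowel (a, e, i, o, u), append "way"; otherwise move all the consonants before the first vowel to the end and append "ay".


Word: "article"
Starts with vowel → add 'way'
Pig Latin = "articleway"


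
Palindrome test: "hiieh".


Word: "hiieh"
Reversed: "heiih"
Forward == Backward? hiieh != heiih
Palindrome = No


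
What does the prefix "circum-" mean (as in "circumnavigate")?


Prefix: circum-
As in: circumnavigate -> circum- + navigate
Meaning = around


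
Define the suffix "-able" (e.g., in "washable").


Suffix: -able
Example: washable = wash + -able
Meaning = capable of


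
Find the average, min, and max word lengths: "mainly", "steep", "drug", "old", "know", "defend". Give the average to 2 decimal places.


Lengths: "mainly"=6, "steep"=5, "drug"=4, "old"=3, "know"=4, "defend"=6
Sum = 28, Count = 6
Average = 28/6 = 4.67
= avg=4.67, min=3, max=6


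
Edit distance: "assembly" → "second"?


Word 1: "assembly" (length 8)
Word 2: "second" (length 6)
One optimal edit sequence (insert/delete/substitute each cost 1):
  1. delete 'a'  (+1)
  2. delete 's'  (+1)
  3. keep 's'
  4. keep 'e'
  5. substitute 'm' -> 'c'  (+1)
  6. substitute 'b' -> 'o'  (+1)
  7. substitute 'l' -> 'n'  (+1)
  8. substitute 'y' -> 'd'  (+1)
Total edit operations: 6
Edit distance = 6


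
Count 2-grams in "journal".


Word: "journal" (length 7)
Number of 2-grams = length - 2 + 1 = 7 - 2 + 1
= 6


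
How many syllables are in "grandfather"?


Word: "grandfather"
Syllable breakdown: grand | fa | ther
Counting: 3 parts
= 3 syllables


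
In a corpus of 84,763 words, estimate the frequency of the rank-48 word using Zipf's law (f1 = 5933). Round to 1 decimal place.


Zipf's law: f(r) = f(1) / r
f(1) = 5933
f(48) = 5933 / 48
= 123.6 occurrences


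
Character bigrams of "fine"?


Word: "fine" (length 4)
Number of bigrams = 4 - 2 + 1 = 3
  Position 0: "fi"
  Position 1: "in"
  Position 2: "ne"
Bigrams = "fi", "in", "ne"


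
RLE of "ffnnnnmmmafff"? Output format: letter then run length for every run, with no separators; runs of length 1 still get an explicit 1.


String: "ffnnnnmmmafff"
Scanning for consecutive runs:
  'f' x 2
  'n' x 4
  'm' x 3
  'a' x 1
  'f' x 3
RLE = "f2n4m3a1f3"


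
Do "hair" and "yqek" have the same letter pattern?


Pattern of "hair": [0, 1, 2, 3]
Pattern of "yqek": [0, 1, 2, 3]
Patterns match
Same pattern = Yes


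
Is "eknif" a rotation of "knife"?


Word: "knife", Candidate: "eknif"
Method: check if candidate is substring of word+word
"knifeknife" contains "eknif"? Yes
Is rotation = Yes


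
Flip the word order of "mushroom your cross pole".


Original: "mushroom your cross pole"
Words (1..n): mushroom | your | cross | pole
Reversed (n..1): pole | cross | your | mushroom
Result = "pole cross your mushroom"


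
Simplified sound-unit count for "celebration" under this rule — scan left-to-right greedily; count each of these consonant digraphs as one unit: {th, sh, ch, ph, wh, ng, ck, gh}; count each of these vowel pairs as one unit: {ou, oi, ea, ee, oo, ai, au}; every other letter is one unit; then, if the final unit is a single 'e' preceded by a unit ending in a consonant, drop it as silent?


Word: "celebration" (11 letters)
Left-to-right scan:
  [1] 'c' (letter)
  [2] 'e' (letter)
  [3] 'l' (letter)
  [4] 'e' (letter)
  [5] 'b' (letter)
  [6] 'r' (letter)
  [7] 'a' (letter)
  [8] 't' (letter)
  [9] 'i' (letter)
  [10] 'o' (letter)
  [11] 'n' (letter)
Units from scan: 11
Sound units = 11 units


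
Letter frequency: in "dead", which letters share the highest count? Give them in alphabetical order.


Word: "dead"
Letter counts:
  'a': 1
  'd': 2
  'e': 1
Maximum count = 2
Most frequent = 'd' (2 times each)


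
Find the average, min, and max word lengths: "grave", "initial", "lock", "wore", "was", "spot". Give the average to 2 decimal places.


Lengths: "grave"=5, "initial"=7, "lock"=4, "wore"=4, "was"=3, "spot"=4
Sum = 27, Count = 6
Average = 27/6 = 4.50
= avg=4.50, min=3, max=7


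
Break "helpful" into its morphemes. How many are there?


Word: "helpful"
Morphemes: help / -ful
Each morpheme carries meaning
= 2 morphemes


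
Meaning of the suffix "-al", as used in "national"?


Suffix: -al
Example: national (nation + -al)
Meaning = relating to


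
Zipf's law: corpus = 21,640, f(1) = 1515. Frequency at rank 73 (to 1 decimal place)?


Zipf's law: f(r) = f(1) / r
f(1) = 1515
f(73) = 1515 / 73
= 20.8 occurrences


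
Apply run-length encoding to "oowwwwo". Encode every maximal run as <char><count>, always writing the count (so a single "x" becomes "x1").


String: "oowwwwo"
Scanning for consecutive runs:
  'o' x 2
  'w' x 4
  'o' x 1
RLE = "o2w4o1"


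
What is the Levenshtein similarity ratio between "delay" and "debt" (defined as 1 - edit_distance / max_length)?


Word 1: "delay" (length 5)
Word 2: "debt" (length 4)
One optimal edit sequence:
  1. keep 'd'
  2. keep 'e'
  3. delete 'l'  (+1)
  4. substitute 'a' -> 'b'  (+1)
  5. substitute 'y' -> 't'  (+1)
Edit distance = 3
Max length = max(5, 4) = 5
Similarity = 1 - 3/5
= 0.4000


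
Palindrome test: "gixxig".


Word: "gixxig"
Reversed: "gixxig"
Forward == Backward? gixxig == gixxig
Palindrome = Yes


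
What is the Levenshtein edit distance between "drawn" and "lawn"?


Word 1: "drawn" (length 5)
Word 2: "lawn" (length 4)
One optimal edit sequence (insert/delete/substitute each cost 1):
  1. delete 'd'  (+1)
  2. substitute 'r' -> 'l'  (+1)
  3. keep 'a'
  4. keep 'w'
  5. keep 'n'
Total edit operations: 2
Edit distance = 2


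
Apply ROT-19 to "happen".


Word: "happen"
Shift: 19
Each letter → (letter + shift) mod 26:
  'h' (7) + 19 = 0 → 'a'
  'a' (0) + 19 = 19 → 't'
  'p' (15) + 19 = 8 → 'i'
  'p' (15) + 19 = 8 → 'i'
  'e' (4) + 19 = 23 → 'x'
  'n' (13) + 19 = 6 → 'g'
Result = "atiixg"


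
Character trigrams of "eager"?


Word: "eager" (length 5)
Number of trigrams = 5 - 3 + 1 = 3
  Position 0: "eag"
  Position 1: "age"
  Position 2: "ger"
Trigrams = "eag", "age", "ger"


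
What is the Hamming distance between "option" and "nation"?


Comparing character by character (same length = 6):
  Pos 0: 'o' vs 'n' !=
  Pos 1: 'p' vs 'a' !=
  Pos 2: 't' vs 't' =
  Pos 3: 'i' vs 'i' =
  Pos 4: 'o' vs 'o' =
  Pos 5: 'n' vs 'n' =
Hamming distance = 2


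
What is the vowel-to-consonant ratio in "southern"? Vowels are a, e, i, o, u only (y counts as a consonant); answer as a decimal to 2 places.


Word: "southern"
Vowels (a,e,i,o,u): 3
Consonants: 5
Ratio = 3/5
= 0.60


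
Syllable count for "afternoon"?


Word: "afternoon"
Syllable breakdown: af · ter · noon
Counting: 3 parts
= 3 syllables


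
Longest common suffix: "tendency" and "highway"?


Word 1: "tendency"
Word 2: "highway"
Comparing from end:
  Pos -1: 'y' == 'y'
  Pos -2: 'c' != 'a' (stop)
LCS = "y" (length 1)


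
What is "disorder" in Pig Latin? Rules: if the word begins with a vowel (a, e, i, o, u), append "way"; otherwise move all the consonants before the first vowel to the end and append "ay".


Word: "disorder"
Starts with consonant(s) → move to end, add 'ay'
Consonant cluster: "d"
Pig Latin = "isorderday"


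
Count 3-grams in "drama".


Word: "drama" (length 5)
Number of 3-grams = length - 3 + 1 = 5 - 3 + 1
= 3


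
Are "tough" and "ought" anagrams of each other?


Word 1: "tough" → sorted: ghotu
Word 2: "ought" → sorted: ghotu
Same letters? ghotu == ghotu
Anagram = Yes


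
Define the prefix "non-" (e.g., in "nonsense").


Prefix: non-
As in: nonsense -> non- + sense
Meaning = not


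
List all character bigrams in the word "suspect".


Word: "suspect" (length 7)
Number of bigrams = 7 - 2 + 1 = 6
  Position 0: "su"
  Position 1: "us"
  Position 2: "sp"
  Position 3: "pe"
  Position 4: "ec"
  Position 5: "ct"
Bigrams = "su", "us", "sp", "pe", "ec", "ct"


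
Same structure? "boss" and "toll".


Pattern of "boss": [0, 1, 2, 2]
Pattern of "toll": [0, 1, 2, 2]
Patterns match
Same pattern = Yes


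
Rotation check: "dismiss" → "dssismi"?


Word: "dismiss", Candidate: "dssismi"
Method: check if candidate is substring of word+word
"dismissdismiss" contains "dssismi"? No
Is rotation = No


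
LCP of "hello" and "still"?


Word 1: "hello"
Word 2: "still"
Comparing from start:
  Pos 0: 'h' != 's' (stop)
LCP = "" (length 0)


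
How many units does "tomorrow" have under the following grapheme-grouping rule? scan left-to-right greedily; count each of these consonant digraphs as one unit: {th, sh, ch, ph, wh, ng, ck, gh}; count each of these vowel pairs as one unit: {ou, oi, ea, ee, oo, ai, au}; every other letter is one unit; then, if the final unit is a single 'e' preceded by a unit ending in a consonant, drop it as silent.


Word: "tomorrow" (8 letters)
Left-to-right scan:
  1. 't' (letter)
  2. 'o' (letter)
  3. 'm' (letter)
  4. 'o' (letter)
  5. 'r' (letter)
  6. 'r' (letter)
  7. 'o' (letter)
  8. 'w' (letter)
Units from scan: 8
Sound units = 8 units


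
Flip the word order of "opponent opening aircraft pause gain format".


Original: "opponent opening aircraft pause gain format"
Words (1..n): opponent | opening | aircraft | pause | gain | format
Reversed (n..1): format | gain | pause | aircraft | opening | opponent
Result = "format gain pause aircraft opening opponent"


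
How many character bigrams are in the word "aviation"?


Word: "aviation" (length 8)
Number of 2-grams = length - 2 + 1 = 8 - 2 + 1
= 7


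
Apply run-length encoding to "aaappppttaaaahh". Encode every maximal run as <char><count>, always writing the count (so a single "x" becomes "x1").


String: "aaappppttaaaahh"
Scanning for consecutive runs:
  'a' x 3
  'p' x 4
  't' x 2
  'a' x 4
  'h' x 2
RLE = "a3p4t2a4h2"


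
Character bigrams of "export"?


Word: "export" (length 6)
Number of bigrams = 6 - 2 + 1 = 5
  Position 0: "ex"
  Position 1: "xp"
  Position 2: "po"
  Position 3: "or"
  Position 4: "rt"
Bigrams = "ex", "xp", "po", "or", "rt"


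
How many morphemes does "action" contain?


Word: "action"
Morphemes: act / -ion
Each morpheme carries meaning
= 2 morphemes


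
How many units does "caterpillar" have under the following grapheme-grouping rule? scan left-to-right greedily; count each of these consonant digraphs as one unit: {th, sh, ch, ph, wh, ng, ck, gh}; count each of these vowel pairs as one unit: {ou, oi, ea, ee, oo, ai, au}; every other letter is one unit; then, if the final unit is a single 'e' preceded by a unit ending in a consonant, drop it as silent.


Word: "caterpillar" (11 letters)
Left-to-right scan:
  1. 'c' (letter)
  2. 'a' (letter)
  3. 't' (letter)
  4. 'e' (letter)
  5. 'r' (letter)
  6. 'p' (letter)
  7. 'i' (letter)
  8. 'l' (letter)
  9. 'l' (letter)
  10. 'a' (letter)
  11. 'r' (letter)
Units from scan: 11
Sound units = 11 units


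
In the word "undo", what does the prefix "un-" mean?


Prefix: un-
Example: undo = un- + do
Meaning = not / reverse


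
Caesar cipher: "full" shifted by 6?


Word: "full"
Shift: 6
Each letter → (letter + shift) mod 26:
  'f' (5) + 6 = 11 → 'l'
  'u' (20) + 6 = 0 → 'a'
  'l' (11) + 6 = 17 → 'r'
  'l' (11) + 6 = 17 → 'r'
Result = "larr"


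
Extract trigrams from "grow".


Word: "grow" (length 4)
Number of trigrams = 4 - 3 + 1 = 2
  Position 0: "gro"
  Position 1: "row"
Trigrams = "gro", "row"


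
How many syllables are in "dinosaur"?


Word: "dinosaur"
Syllable breakdown: di / no / saur
Counting: 3 parts
= 3 syllables


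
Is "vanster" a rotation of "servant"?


Word: "servant", Candidate: "vanster"
Method: check if candidate is substring of word+word
"servantservant" contains "vanster"? No
Is rotation = No


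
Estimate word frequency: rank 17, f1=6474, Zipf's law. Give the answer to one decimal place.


Zipf's law: f(r) = f(1) / r
f(1) = 6474
f(17) = 6474 / 17
= 380.8 occurrences


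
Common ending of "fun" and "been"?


Word 1: "fun"
Word 2: "been"
Comparing from end:
  Pos -1: 'n' == 'n'
  Pos -2: 'u' != 'e' (stop)
LCS = "n" (length 1)


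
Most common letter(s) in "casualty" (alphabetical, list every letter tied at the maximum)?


Word: "casualty"
Letter counts:
  'a': 2
  'c': 1
  'l': 1
  's': 1
  't': 1
  'u': 1
  'y': 1
Maximum count = 2
Most frequent = 'a' (2 times each)


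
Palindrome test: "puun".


Word: "puun"
Reversed: "nuup"
Forward == Backward? puun != nuup
Palindrome = No


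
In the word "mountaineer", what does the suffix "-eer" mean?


Suffix: -eer
Example: mountaineer = mountain + -eer
Meaning = one who is concerned with


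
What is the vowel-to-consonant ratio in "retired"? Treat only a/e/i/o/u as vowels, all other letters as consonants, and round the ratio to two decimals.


Word: "retired"
Vowels (a,e,i,o,u): 3
Consonants: 4
Ratio = 3/4
= 0.75


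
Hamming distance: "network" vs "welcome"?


Comparing character by character (same length = 7):
  Pos 0: 'n' vs 'w' !=
  Pos 1: 'e' vs 'e' =
  Pos 2: 't' vs 'l' !=
  Pos 3: 'w' vs 'c' !=
  Pos 4: 'o' vs 'o' =
  Pos 5: 'r' vs 'm' !=
  Pos 6: 'k' vs 'e' !=
Hamming distance = 5


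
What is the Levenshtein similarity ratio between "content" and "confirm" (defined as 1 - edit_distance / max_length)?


Word 1: "content" (length 7)
Word 2: "confirm" (length 7)
One optimal edit sequence:
  1. keep 'c'
  2. keep 'o'
  3. keep 'n'
  4. substitute 't' -> 'f'  (+1)
  5. substitute 'e' -> 'i'  (+1)
  6. substitute 'n' -> 'r'  (+1)
  7. substitute 't' -> 'm'  (+1)
Edit distance = 4
Max length = max(7, 7) = 7
Similarity = 1 - 4/7
= 0.4286


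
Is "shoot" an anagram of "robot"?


Word 1: "robot" → sorted: boort
Word 2: "shoot" → sorted: hoost
Same letters? boort != hoost
Anagram = No


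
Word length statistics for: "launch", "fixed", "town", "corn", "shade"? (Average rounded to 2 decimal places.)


Lengths: "launch"=6, "fixed"=5, "town"=4, "corn"=4, "shade"=5
Sum = 24, Count = 5
Average = 24/5 = 4.80
= avg=4.80, min=4, max=6


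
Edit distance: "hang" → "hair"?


Word 1: "hang" (length 4)
Word 2: "hair" (length 4)
One optimal edit sequence (insert/delete/substitute each cost 1):
  1. keep 'h'
  2. keep 'a'
  3. substitute 'n' -> 'i'  (+1)
  4. substitute 'g' -> 'r'  (+1)
Total edit operations: 2
Edit distance = 2


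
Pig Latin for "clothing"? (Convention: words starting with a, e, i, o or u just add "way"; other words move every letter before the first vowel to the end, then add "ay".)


Word: "clothing"
Starts with consonant(s) → move to end, add 'ay'
Consonant cluster: "cl"
Pig Latin = "othingclay"


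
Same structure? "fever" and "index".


Pattern of "fever": [0, 1, 2, 1, 3]
Pattern of "index": [0, 1, 2, 3, 4]
Patterns do not match
Same pattern = No


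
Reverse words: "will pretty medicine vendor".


Original: "will pretty medicine vendor"
Words (1..n): will | pretty | medicine | vendor
Reversed (n..1): vendor | medicine | pretty | will
Result = "vendor medicine pretty will"


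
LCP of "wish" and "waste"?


Word 1: "wish"
Word 2: "waste"
Comparing from start:
  Pos 0: 'w' == 'w'
  Pos 1: 'i' != 'a' (stop)
LCP = "w" (length 1)


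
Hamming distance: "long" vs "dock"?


Comparing character by character (same length = 4):
  Pos 0: 'l' vs 'd' !=
  Pos 1: 'o' vs 'o' =
  Pos 2: 'n' vs 'c' !=
  Pos 3: 'g' vs 'k' !=
Hamming distance = 3


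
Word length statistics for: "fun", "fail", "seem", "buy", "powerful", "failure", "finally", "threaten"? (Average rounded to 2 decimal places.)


Lengths: "fun"=3, "fail"=4, "seem"=4, "buy"=3, "powerful"=8, "failure"=7, "finally"=7, "threaten"=8
Sum = 44, Count = 8
Average = 44/8 = 5.50
= avg=5.50, min=3, max=8


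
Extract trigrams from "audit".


Word: "audit" (length 5)
Number of trigrams = 5 - 3 + 1 = 3
  Position 0: "aud"
  Position 1: "udi"
  Position 2: "dit"
Trigrams = "aud", "udi", "dit"


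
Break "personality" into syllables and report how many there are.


Word: "personality"
Syllable breakdown: per-son-al-i-ty
Counting: 5 parts
= 5 syllables


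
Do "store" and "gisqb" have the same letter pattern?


Pattern of "store": [0, 1, 2, 3, 4]
Pattern of "gisqb": [0, 1, 2, 3, 4]
Patterns match
Same pattern = Yes


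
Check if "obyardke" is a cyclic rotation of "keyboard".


Word: "keyboard", Candidate: "obyardke"
Method: check if candidate is substring of word+word
"keyboardkeyboard" contains "obyardke"? No
Is rotation = No
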